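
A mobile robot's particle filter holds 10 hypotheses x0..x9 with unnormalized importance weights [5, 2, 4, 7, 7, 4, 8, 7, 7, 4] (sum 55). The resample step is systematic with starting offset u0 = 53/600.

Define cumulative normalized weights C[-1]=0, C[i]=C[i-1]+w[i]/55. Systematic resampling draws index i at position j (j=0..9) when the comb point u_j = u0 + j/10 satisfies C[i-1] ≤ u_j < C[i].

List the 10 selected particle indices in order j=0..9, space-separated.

C = [1/11, 7/55, 1/5, 18/55, 5/11, 29/55, 37/55, 4/5, 51/55, 1]
j=0: u_0=53/600 ∈ [0, 1/11) → index 0
j=1: u_1=113/600 ∈ [7/55, 1/5) → index 2
j=2: u_2=173/600 ∈ [1/5, 18/55) → index 3
j=3: u_3=233/600 ∈ [18/55, 5/11) → index 4
j=4: u_4=293/600 ∈ [5/11, 29/55) → index 5
j=5: u_5=353/600 ∈ [29/55, 37/55) → index 6
j=6: u_6=413/600 ∈ [37/55, 4/5) → index 7
j=7: u_7=473/600 ∈ [37/55, 4/5) → index 7
j=8: u_8=533/600 ∈ [4/5, 51/55) → index 8
j=9: u_9=593/600 ∈ [51/55, 1) → index 9

0 2 3 4 5 6 7 7 8 9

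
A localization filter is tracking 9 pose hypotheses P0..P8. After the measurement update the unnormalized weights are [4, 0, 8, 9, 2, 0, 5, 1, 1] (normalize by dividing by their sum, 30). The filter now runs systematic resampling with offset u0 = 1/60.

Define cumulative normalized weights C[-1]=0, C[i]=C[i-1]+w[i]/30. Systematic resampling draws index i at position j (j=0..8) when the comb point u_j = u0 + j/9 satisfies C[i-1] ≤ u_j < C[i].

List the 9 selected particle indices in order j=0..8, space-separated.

C = [2/15, 2/15, 2/5, 7/10, 23/30, 23/30, 14/15, 29/30, 1]
j=0: u_0=1/60 ∈ [0, 2/15) → index 0
j=1: u_1=23/180 ∈ [0, 2/15) → index 0
j=2: u_2=43/180 ∈ [2/15, 2/5) → index 2
j=3: u_3=7/20 ∈ [2/15, 2/5) → index 2
j=4: u_4=83/180 ∈ [2/5, 7/10) → index 3
j=5: u_5=103/180 ∈ [2/5, 7/10) → index 3
j=6: u_6=41/60 ∈ [2/5, 7/10) → index 3
j=7: u_7=143/180 ∈ [23/30, 14/15) → index 6
j=8: u_8=163/180 ∈ [23/30, 14/15) → index 6

0 0 2 2 3 3 3 6 6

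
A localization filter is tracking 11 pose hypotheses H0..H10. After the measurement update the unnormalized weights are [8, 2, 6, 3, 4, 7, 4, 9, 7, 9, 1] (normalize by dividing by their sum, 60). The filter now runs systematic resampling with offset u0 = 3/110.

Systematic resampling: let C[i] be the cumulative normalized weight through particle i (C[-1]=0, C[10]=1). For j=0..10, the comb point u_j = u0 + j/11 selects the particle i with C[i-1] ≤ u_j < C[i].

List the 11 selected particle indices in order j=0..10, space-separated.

0 0 2 3 5 5 7 7 8 9 9

C = [2/15, 1/6, 4/15, 19/60, 23/60, 1/2, 17/30, 43/60, 5/6, 59/60, 1]
j=0: u_0=3/110 ∈ [0, 2/15) → index 0
j=1: u_1=13/110 ∈ [0, 2/15) → index 0
j=2: u_2=23/110 ∈ [1/6, 4/15) → index 2
j=3: u_3=3/10 ∈ [4/15, 19/60) → index 3
j=4: u_4=43/110 ∈ [23/60, 1/2) → index 5
j=5: u_5=53/110 ∈ [23/60, 1/2) → index 5
j=6: u_6=63/110 ∈ [17/30, 43/60) → index 7
j=7: u_7=73/110 ∈ [17/30, 43/60) → index 7
j=8: u_8=83/110 ∈ [43/60, 5/6) → index 8
j=9: u_9=93/110 ∈ [5/6, 59/60) → index 9
j=10: u_10=103/110 ∈ [5/6, 59/60) → index 9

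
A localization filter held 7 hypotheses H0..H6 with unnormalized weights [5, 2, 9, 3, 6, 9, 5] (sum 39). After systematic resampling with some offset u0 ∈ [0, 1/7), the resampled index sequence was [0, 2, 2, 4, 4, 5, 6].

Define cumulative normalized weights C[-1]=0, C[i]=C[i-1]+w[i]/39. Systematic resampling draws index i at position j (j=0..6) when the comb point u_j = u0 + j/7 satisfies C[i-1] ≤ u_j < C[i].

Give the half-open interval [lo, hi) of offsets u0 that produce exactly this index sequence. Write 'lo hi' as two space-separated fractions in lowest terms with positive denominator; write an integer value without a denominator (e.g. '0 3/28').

C = [5/39, 7/39, 16/39, 19/39, 25/39, 34/39, 1]
j=0 picked index 0: u0 ∈ [0, 5/39)
j=1 picked index 2: u0 ∈ [10/273, 73/273)
j=2 picked index 2: u0 ∈ [-29/273, 34/273)
j=3 picked index 4: u0 ∈ [16/273, 58/273)
j=4 picked index 4: u0 ∈ [-23/273, 19/273)
j=5 picked index 5: u0 ∈ [-20/273, 43/273)
j=6 picked index 6: u0 ∈ [4/273, 1/7)
intersection: [16/273, 19/273)

16/273 19/273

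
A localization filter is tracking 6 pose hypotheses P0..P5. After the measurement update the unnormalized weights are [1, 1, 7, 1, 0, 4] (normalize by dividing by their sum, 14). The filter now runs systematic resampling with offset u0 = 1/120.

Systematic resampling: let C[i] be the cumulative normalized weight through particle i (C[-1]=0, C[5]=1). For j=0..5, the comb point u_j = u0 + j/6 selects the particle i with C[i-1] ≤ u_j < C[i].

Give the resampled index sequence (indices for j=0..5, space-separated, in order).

C = [1/14, 1/7, 9/14, 5/7, 5/7, 1]
j=0: u_0=1/120 ∈ [0, 1/14) → index 0
j=1: u_1=7/40 ∈ [1/7, 9/14) → index 2
j=2: u_2=41/120 ∈ [1/7, 9/14) → index 2
j=3: u_3=61/120 ∈ [1/7, 9/14) → index 2
j=4: u_4=27/40 ∈ [9/14, 5/7) → index 3
j=5: u_5=101/120 ∈ [5/7, 1) → index 5

0 2 2 2 3 5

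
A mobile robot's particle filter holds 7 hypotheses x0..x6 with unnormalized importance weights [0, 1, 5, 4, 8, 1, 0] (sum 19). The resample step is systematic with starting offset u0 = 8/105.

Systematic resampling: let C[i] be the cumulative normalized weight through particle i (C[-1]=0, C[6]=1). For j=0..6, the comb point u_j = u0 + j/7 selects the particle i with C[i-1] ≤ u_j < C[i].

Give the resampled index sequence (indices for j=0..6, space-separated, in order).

C = [0, 1/19, 6/19, 10/19, 18/19, 1, 1]
j=0: u_0=8/105 ∈ [1/19, 6/19) → index 2
j=1: u_1=23/105 ∈ [1/19, 6/19) → index 2
j=2: u_2=38/105 ∈ [6/19, 10/19) → index 3
j=3: u_3=53/105 ∈ [6/19, 10/19) → index 3
j=4: u_4=68/105 ∈ [10/19, 18/19) → index 4
j=5: u_5=83/105 ∈ [10/19, 18/19) → index 4
j=6: u_6=14/15 ∈ [10/19, 18/19) → index 4

2 2 3 3 4 4 4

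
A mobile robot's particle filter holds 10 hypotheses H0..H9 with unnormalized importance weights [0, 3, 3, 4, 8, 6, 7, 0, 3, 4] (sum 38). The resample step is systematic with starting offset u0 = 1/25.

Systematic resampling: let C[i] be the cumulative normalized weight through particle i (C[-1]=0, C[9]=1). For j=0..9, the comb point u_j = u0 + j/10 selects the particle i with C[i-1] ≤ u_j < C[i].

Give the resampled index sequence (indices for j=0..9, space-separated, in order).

1 2 3 4 4 5 6 6 8 9

C = [0, 3/38, 3/19, 5/19, 9/19, 12/19, 31/38, 31/38, 17/19, 1]
j=0: u_0=1/25 ∈ [0, 3/38) → index 1
j=1: u_1=7/50 ∈ [3/38, 3/19) → index 2
j=2: u_2=6/25 ∈ [3/19, 5/19) → index 3
j=3: u_3=17/50 ∈ [5/19, 9/19) → index 4
j=4: u_4=11/25 ∈ [5/19, 9/19) → index 4
j=5: u_5=27/50 ∈ [9/19, 12/19) → index 5
j=6: u_6=16/25 ∈ [12/19, 31/38) → index 6
j=7: u_7=37/50 ∈ [12/19, 31/38) → index 6
j=8: u_8=21/25 ∈ [31/38, 17/19) → index 8
j=9: u_9=47/50 ∈ [17/19, 1) → index 9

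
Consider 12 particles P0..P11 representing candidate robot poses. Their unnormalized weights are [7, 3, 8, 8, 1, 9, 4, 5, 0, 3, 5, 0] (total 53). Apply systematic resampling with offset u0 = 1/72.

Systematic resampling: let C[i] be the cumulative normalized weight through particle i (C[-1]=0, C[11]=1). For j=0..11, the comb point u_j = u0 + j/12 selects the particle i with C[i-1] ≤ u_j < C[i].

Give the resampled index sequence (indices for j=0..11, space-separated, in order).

C = [7/53, 10/53, 18/53, 26/53, 27/53, 36/53, 40/53, 45/53, 45/53, 48/53, 1, 1]
j=0: u_0=1/72 ∈ [0, 7/53) → index 0
j=1: u_1=7/72 ∈ [0, 7/53) → index 0
j=2: u_2=13/72 ∈ [7/53, 10/53) → index 1
j=3: u_3=19/72 ∈ [10/53, 18/53) → index 2
j=4: u_4=25/72 ∈ [18/53, 26/53) → index 3
j=5: u_5=31/72 ∈ [18/53, 26/53) → index 3
j=6: u_6=37/72 ∈ [27/53, 36/53) → index 5
j=7: u_7=43/72 ∈ [27/53, 36/53) → index 5
j=8: u_8=49/72 ∈ [36/53, 40/53) → index 6
j=9: u_9=55/72 ∈ [40/53, 45/53) → index 7
j=10: u_10=61/72 ∈ [40/53, 45/53) → index 7
j=11: u_11=67/72 ∈ [48/53, 1) → index 10

0 0 1 2 3 3 5 5 6 7 7 10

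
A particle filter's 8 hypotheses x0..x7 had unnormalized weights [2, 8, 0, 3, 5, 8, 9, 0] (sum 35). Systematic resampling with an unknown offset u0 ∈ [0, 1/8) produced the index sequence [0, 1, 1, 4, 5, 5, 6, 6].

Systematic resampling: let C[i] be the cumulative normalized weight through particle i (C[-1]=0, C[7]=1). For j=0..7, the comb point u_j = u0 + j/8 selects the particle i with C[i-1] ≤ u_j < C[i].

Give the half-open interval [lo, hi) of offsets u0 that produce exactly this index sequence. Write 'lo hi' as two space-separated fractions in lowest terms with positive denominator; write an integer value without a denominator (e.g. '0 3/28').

1/70 1/28

C = [2/35, 2/7, 2/7, 13/35, 18/35, 26/35, 1, 1]
j=0 picked index 0: u0 ∈ [0, 2/35)
j=1 picked index 1: u0 ∈ [-19/280, 9/56)
j=2 picked index 1: u0 ∈ [-27/140, 1/28)
j=3 picked index 4: u0 ∈ [-1/280, 39/280)
j=4 picked index 5: u0 ∈ [1/70, 17/70)
j=5 picked index 5: u0 ∈ [-31/280, 33/280)
j=6 picked index 6: u0 ∈ [-1/140, 1/4)
j=7 picked index 6: u0 ∈ [-37/280, 1/8)
intersection: [1/70, 1/28)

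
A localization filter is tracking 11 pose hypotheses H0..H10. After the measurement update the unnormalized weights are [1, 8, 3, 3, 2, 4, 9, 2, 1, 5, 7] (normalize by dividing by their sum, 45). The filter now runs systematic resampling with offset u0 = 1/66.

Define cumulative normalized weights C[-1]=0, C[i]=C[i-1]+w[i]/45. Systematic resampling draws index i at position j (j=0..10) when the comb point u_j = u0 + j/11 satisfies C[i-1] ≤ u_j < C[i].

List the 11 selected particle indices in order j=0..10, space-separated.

0 1 1 3 5 6 6 6 9 9 10

C = [1/45, 1/5, 4/15, 1/3, 17/45, 7/15, 2/3, 32/45, 11/15, 38/45, 1]
j=0: u_0=1/66 ∈ [0, 1/45) → index 0
j=1: u_1=7/66 ∈ [1/45, 1/5) → index 1
j=2: u_2=13/66 ∈ [1/45, 1/5) → index 1
j=3: u_3=19/66 ∈ [4/15, 1/3) → index 3
j=4: u_4=25/66 ∈ [17/45, 7/15) → index 5
j=5: u_5=31/66 ∈ [7/15, 2/3) → index 6
j=6: u_6=37/66 ∈ [7/15, 2/3) → index 6
j=7: u_7=43/66 ∈ [7/15, 2/3) → index 6
j=8: u_8=49/66 ∈ [11/15, 38/45) → index 9
j=9: u_9=5/6 ∈ [11/15, 38/45) → index 9
j=10: u_10=61/66 ∈ [38/45, 1) → index 10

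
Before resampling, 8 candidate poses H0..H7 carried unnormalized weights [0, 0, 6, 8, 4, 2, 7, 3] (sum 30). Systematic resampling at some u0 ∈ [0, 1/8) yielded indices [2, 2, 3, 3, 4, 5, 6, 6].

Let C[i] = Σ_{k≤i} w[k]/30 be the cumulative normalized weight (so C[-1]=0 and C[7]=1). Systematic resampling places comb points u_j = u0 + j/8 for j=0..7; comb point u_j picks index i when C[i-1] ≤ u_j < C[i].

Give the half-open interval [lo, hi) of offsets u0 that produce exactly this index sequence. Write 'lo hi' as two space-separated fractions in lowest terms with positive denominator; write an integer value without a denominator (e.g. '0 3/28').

0 1/40

C = [0, 0, 1/5, 7/15, 3/5, 2/3, 9/10, 1]
j=0 picked index 2: u0 ∈ [0, 1/5)
j=1 picked index 2: u0 ∈ [-1/8, 3/40)
j=2 picked index 3: u0 ∈ [-1/20, 13/60)
j=3 picked index 3: u0 ∈ [-7/40, 11/120)
j=4 picked index 4: u0 ∈ [-1/30, 1/10)
j=5 picked index 5: u0 ∈ [-1/40, 1/24)
j=6 picked index 6: u0 ∈ [-1/12, 3/20)
j=7 picked index 6: u0 ∈ [-5/24, 1/40)
intersection: [0, 1/40)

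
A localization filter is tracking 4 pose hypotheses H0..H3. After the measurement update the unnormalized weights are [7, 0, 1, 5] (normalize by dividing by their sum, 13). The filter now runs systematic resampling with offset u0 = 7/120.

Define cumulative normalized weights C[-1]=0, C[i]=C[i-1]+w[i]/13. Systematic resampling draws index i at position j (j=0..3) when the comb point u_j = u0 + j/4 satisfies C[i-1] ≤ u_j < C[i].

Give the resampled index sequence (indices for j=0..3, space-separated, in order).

C = [7/13, 7/13, 8/13, 1]
j=0: u_0=7/120 ∈ [0, 7/13) → index 0
j=1: u_1=37/120 ∈ [0, 7/13) → index 0
j=2: u_2=67/120 ∈ [7/13, 8/13) → index 2
j=3: u_3=97/120 ∈ [8/13, 1) → index 3

0 0 2 3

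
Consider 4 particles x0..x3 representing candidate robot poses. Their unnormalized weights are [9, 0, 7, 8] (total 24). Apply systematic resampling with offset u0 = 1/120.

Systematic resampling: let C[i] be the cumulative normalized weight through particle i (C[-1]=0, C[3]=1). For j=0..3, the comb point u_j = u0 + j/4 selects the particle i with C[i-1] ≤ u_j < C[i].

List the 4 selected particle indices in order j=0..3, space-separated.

C = [3/8, 3/8, 2/3, 1]
j=0: u_0=1/120 ∈ [0, 3/8) → index 0
j=1: u_1=31/120 ∈ [0, 3/8) → index 0
j=2: u_2=61/120 ∈ [3/8, 2/3) → index 2
j=3: u_3=91/120 ∈ [2/3, 1) → index 3

0 0 2 3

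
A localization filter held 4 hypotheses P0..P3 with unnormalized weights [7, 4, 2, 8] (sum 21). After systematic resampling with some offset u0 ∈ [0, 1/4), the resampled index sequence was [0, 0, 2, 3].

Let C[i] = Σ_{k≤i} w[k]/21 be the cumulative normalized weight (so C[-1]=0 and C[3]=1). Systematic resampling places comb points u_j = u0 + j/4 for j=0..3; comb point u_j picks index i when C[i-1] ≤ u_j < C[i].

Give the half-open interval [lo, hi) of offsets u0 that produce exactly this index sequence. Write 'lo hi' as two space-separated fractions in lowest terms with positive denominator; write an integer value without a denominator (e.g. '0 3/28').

C = [1/3, 11/21, 13/21, 1]
j=0 picked index 0: u0 ∈ [0, 1/3)
j=1 picked index 0: u0 ∈ [-1/4, 1/12)
j=2 picked index 2: u0 ∈ [1/42, 5/42)
j=3 picked index 3: u0 ∈ [-11/84, 1/4)
intersection: [1/42, 1/12)

1/42 1/12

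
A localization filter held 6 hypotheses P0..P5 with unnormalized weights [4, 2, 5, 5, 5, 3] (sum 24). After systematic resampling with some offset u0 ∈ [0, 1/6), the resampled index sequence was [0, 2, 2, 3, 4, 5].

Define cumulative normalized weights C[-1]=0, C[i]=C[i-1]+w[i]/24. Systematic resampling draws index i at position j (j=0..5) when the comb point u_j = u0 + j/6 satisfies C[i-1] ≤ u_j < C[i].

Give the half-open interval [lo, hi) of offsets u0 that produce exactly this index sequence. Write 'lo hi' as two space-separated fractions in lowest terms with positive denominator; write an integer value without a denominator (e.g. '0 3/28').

1/12 1/8

C = [1/6, 1/4, 11/24, 2/3, 7/8, 1]
j=0 picked index 0: u0 ∈ [0, 1/6)
j=1 picked index 2: u0 ∈ [1/12, 7/24)
j=2 picked index 2: u0 ∈ [-1/12, 1/8)
j=3 picked index 3: u0 ∈ [-1/24, 1/6)
j=4 picked index 4: u0 ∈ [0, 5/24)
j=5 picked index 5: u0 ∈ [1/24, 1/6)
intersection: [1/12, 1/8)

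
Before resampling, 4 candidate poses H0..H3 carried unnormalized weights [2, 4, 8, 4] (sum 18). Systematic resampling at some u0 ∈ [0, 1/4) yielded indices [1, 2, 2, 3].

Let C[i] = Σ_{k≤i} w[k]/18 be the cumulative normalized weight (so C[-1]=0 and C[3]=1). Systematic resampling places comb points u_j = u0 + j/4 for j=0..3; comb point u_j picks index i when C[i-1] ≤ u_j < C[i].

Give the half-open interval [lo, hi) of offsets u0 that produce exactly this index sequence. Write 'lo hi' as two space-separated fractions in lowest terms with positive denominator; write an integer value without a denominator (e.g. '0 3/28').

1/9 1/4

C = [1/9, 1/3, 7/9, 1]
j=0 picked index 1: u0 ∈ [1/9, 1/3)
j=1 picked index 2: u0 ∈ [1/12, 19/36)
j=2 picked index 2: u0 ∈ [-1/6, 5/18)
j=3 picked index 3: u0 ∈ [1/36, 1/4)
intersection: [1/9, 1/4)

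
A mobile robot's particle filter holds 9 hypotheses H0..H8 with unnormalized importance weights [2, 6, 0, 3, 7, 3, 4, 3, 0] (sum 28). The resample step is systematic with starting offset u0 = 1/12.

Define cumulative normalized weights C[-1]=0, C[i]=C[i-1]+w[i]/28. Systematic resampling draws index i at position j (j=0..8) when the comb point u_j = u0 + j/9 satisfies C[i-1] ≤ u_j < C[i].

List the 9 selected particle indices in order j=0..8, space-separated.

1 1 3 4 4 4 6 6 7

C = [1/14, 2/7, 2/7, 11/28, 9/14, 3/4, 25/28, 1, 1]
j=0: u_0=1/12 ∈ [1/14, 2/7) → index 1
j=1: u_1=7/36 ∈ [1/14, 2/7) → index 1
j=2: u_2=11/36 ∈ [2/7, 11/28) → index 3
j=3: u_3=5/12 ∈ [11/28, 9/14) → index 4
j=4: u_4=19/36 ∈ [11/28, 9/14) → index 4
j=5: u_5=23/36 ∈ [11/28, 9/14) → index 4
j=6: u_6=3/4 ∈ [3/4, 25/28) → index 6
j=7: u_7=31/36 ∈ [3/4, 25/28) → index 6
j=8: u_8=35/36 ∈ [25/28, 1) → index 7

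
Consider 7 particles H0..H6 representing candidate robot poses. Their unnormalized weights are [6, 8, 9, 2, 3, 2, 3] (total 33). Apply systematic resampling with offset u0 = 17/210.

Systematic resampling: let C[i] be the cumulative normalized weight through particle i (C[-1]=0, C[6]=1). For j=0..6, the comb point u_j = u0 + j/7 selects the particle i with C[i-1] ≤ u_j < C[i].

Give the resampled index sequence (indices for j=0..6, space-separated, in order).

C = [2/11, 14/33, 23/33, 25/33, 28/33, 10/11, 1]
j=0: u_0=17/210 ∈ [0, 2/11) → index 0
j=1: u_1=47/210 ∈ [2/11, 14/33) → index 1
j=2: u_2=11/30 ∈ [2/11, 14/33) → index 1
j=3: u_3=107/210 ∈ [14/33, 23/33) → index 2
j=4: u_4=137/210 ∈ [14/33, 23/33) → index 2
j=5: u_5=167/210 ∈ [25/33, 28/33) → index 4
j=6: u_6=197/210 ∈ [10/11, 1) → index 6

0 1 1 2 2 4 6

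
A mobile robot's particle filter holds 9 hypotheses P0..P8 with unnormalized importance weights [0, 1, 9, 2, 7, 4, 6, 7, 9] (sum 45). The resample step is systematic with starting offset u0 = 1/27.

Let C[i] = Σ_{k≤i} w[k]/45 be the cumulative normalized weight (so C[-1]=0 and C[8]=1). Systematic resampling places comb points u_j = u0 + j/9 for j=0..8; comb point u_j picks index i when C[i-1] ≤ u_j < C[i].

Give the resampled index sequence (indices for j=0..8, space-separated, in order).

C = [0, 1/45, 2/9, 4/15, 19/45, 23/45, 29/45, 4/5, 1]
j=0: u_0=1/27 ∈ [1/45, 2/9) → index 2
j=1: u_1=4/27 ∈ [1/45, 2/9) → index 2
j=2: u_2=7/27 ∈ [2/9, 4/15) → index 3
j=3: u_3=10/27 ∈ [4/15, 19/45) → index 4
j=4: u_4=13/27 ∈ [19/45, 23/45) → index 5
j=5: u_5=16/27 ∈ [23/45, 29/45) → index 6
j=6: u_6=19/27 ∈ [29/45, 4/5) → index 7
j=7: u_7=22/27 ∈ [4/5, 1) → index 8
j=8: u_8=25/27 ∈ [4/5, 1) → index 8

2 2 3 4 5 6 7 8 8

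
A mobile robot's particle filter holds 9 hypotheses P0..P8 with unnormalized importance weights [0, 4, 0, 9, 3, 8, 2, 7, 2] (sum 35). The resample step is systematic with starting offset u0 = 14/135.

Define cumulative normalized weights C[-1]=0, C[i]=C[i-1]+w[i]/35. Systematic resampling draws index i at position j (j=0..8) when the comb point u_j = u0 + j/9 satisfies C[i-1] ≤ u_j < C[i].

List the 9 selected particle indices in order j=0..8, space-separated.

C = [0, 4/35, 4/35, 13/35, 16/35, 24/35, 26/35, 33/35, 1]
j=0: u_0=14/135 ∈ [0, 4/35) → index 1
j=1: u_1=29/135 ∈ [4/35, 13/35) → index 3
j=2: u_2=44/135 ∈ [4/35, 13/35) → index 3
j=3: u_3=59/135 ∈ [13/35, 16/35) → index 4
j=4: u_4=74/135 ∈ [16/35, 24/35) → index 5
j=5: u_5=89/135 ∈ [16/35, 24/35) → index 5
j=6: u_6=104/135 ∈ [26/35, 33/35) → index 7
j=7: u_7=119/135 ∈ [26/35, 33/35) → index 7
j=8: u_8=134/135 ∈ [33/35, 1) → index 8

1 3 3 4 5 5 7 7 8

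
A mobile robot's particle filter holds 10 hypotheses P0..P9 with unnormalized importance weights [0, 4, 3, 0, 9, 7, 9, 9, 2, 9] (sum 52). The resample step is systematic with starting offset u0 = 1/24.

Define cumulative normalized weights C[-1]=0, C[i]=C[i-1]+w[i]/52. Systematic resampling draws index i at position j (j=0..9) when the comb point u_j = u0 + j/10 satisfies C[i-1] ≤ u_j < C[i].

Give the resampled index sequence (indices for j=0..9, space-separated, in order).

C = [0, 1/13, 7/52, 7/52, 4/13, 23/52, 8/13, 41/52, 43/52, 1]
j=0: u_0=1/24 ∈ [0, 1/13) → index 1
j=1: u_1=17/120 ∈ [7/52, 4/13) → index 4
j=2: u_2=29/120 ∈ [7/52, 4/13) → index 4
j=3: u_3=41/120 ∈ [4/13, 23/52) → index 5
j=4: u_4=53/120 ∈ [4/13, 23/52) → index 5
j=5: u_5=13/24 ∈ [23/52, 8/13) → index 6
j=6: u_6=77/120 ∈ [8/13, 41/52) → index 7
j=7: u_7=89/120 ∈ [8/13, 41/52) → index 7
j=8: u_8=101/120 ∈ [43/52, 1) → index 9
j=9: u_9=113/120 ∈ [43/52, 1) → index 9

1 4 4 5 5 6 7 7 9 9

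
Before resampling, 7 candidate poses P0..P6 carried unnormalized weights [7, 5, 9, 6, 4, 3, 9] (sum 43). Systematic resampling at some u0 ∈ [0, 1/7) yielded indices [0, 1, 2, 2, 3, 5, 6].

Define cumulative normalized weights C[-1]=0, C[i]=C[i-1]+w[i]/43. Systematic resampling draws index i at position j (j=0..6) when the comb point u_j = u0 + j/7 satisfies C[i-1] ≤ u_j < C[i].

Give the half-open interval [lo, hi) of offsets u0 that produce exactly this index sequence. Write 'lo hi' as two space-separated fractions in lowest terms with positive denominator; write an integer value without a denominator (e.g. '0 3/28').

6/301 17/301

C = [7/43, 12/43, 21/43, 27/43, 31/43, 34/43, 1]
j=0 picked index 0: u0 ∈ [0, 7/43)
j=1 picked index 1: u0 ∈ [6/301, 41/301)
j=2 picked index 2: u0 ∈ [-2/301, 61/301)
j=3 picked index 2: u0 ∈ [-45/301, 18/301)
j=4 picked index 3: u0 ∈ [-25/301, 17/301)
j=5 picked index 5: u0 ∈ [2/301, 23/301)
j=6 picked index 6: u0 ∈ [-20/301, 1/7)
intersection: [6/301, 17/301)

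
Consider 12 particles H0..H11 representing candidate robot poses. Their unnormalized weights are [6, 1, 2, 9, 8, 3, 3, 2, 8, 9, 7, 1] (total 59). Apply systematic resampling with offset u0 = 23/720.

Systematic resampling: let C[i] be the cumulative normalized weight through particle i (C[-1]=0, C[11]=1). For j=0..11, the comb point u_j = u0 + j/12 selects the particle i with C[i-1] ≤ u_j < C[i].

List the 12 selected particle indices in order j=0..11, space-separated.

C = [6/59, 7/59, 9/59, 18/59, 26/59, 29/59, 32/59, 34/59, 42/59, 51/59, 58/59, 1]
j=0: u_0=23/720 ∈ [0, 6/59) → index 0
j=1: u_1=83/720 ∈ [6/59, 7/59) → index 1
j=2: u_2=143/720 ∈ [9/59, 18/59) → index 3
j=3: u_3=203/720 ∈ [9/59, 18/59) → index 3
j=4: u_4=263/720 ∈ [18/59, 26/59) → index 4
j=5: u_5=323/720 ∈ [26/59, 29/59) → index 5
j=6: u_6=383/720 ∈ [29/59, 32/59) → index 6
j=7: u_7=443/720 ∈ [34/59, 42/59) → index 8
j=8: u_8=503/720 ∈ [34/59, 42/59) → index 8
j=9: u_9=563/720 ∈ [42/59, 51/59) → index 9
j=10: u_10=623/720 ∈ [51/59, 58/59) → index 10
j=11: u_11=683/720 ∈ [51/59, 58/59) → index 10

0 1 3 3 4 5 6 8 8 9 10 10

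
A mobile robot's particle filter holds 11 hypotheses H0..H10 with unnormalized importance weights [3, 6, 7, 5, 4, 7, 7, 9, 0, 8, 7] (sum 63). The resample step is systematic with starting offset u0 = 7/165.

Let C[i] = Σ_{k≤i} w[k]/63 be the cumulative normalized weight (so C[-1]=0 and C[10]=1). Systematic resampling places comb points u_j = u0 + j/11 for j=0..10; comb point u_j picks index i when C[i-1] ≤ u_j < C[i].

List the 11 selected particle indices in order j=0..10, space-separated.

0 1 2 3 5 5 6 7 9 9 10

C = [1/21, 1/7, 16/63, 1/3, 25/63, 32/63, 13/21, 16/21, 16/21, 8/9, 1]
j=0: u_0=7/165 ∈ [0, 1/21) → index 0
j=1: u_1=2/15 ∈ [1/21, 1/7) → index 1
j=2: u_2=37/165 ∈ [1/7, 16/63) → index 2
j=3: u_3=52/165 ∈ [16/63, 1/3) → index 3
j=4: u_4=67/165 ∈ [25/63, 32/63) → index 5
j=5: u_5=82/165 ∈ [25/63, 32/63) → index 5
j=6: u_6=97/165 ∈ [32/63, 13/21) → index 6
j=7: u_7=112/165 ∈ [13/21, 16/21) → index 7
j=8: u_8=127/165 ∈ [16/21, 8/9) → index 9
j=9: u_9=142/165 ∈ [16/21, 8/9) → index 9
j=10: u_10=157/165 ∈ [8/9, 1) → index 10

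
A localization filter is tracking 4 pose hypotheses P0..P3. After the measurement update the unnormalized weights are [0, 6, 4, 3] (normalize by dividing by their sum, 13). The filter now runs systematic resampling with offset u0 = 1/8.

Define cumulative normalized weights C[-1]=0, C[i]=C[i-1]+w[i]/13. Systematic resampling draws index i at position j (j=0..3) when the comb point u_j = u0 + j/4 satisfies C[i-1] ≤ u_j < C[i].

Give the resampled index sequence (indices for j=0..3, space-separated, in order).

C = [0, 6/13, 10/13, 1]
j=0: u_0=1/8 ∈ [0, 6/13) → index 1
j=1: u_1=3/8 ∈ [0, 6/13) → index 1
j=2: u_2=5/8 ∈ [6/13, 10/13) → index 2
j=3: u_3=7/8 ∈ [10/13, 1) → index 3

1 1 2 3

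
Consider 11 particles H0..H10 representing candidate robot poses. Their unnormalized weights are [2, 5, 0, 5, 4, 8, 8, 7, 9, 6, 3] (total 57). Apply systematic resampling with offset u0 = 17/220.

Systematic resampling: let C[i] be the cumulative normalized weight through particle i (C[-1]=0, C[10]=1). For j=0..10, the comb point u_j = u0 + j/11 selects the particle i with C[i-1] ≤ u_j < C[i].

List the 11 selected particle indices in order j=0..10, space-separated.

1 3 4 5 6 6 7 8 8 9 10

C = [2/57, 7/57, 7/57, 4/19, 16/57, 8/19, 32/57, 13/19, 16/19, 18/19, 1]
j=0: u_0=17/220 ∈ [2/57, 7/57) → index 1
j=1: u_1=37/220 ∈ [7/57, 4/19) → index 3
j=2: u_2=57/220 ∈ [4/19, 16/57) → index 4
j=3: u_3=7/20 ∈ [16/57, 8/19) → index 5
j=4: u_4=97/220 ∈ [8/19, 32/57) → index 6
j=5: u_5=117/220 ∈ [8/19, 32/57) → index 6
j=6: u_6=137/220 ∈ [32/57, 13/19) → index 7
j=7: u_7=157/220 ∈ [13/19, 16/19) → index 8
j=8: u_8=177/220 ∈ [13/19, 16/19) → index 8
j=9: u_9=197/220 ∈ [16/19, 18/19) → index 9
j=10: u_10=217/220 ∈ [18/19, 1) → index 10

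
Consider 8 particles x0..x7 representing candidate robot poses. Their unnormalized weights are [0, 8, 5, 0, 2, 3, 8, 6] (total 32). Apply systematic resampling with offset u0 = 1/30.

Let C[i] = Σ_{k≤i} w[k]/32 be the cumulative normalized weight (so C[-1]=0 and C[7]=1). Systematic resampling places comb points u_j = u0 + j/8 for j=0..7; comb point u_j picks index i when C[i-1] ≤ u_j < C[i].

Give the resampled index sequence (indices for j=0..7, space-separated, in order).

C = [0, 1/4, 13/32, 13/32, 15/32, 9/16, 13/16, 1]
j=0: u_0=1/30 ∈ [0, 1/4) → index 1
j=1: u_1=19/120 ∈ [0, 1/4) → index 1
j=2: u_2=17/60 ∈ [1/4, 13/32) → index 2
j=3: u_3=49/120 ∈ [13/32, 15/32) → index 4
j=4: u_4=8/15 ∈ [15/32, 9/16) → index 5
j=5: u_5=79/120 ∈ [9/16, 13/16) → index 6
j=6: u_6=47/60 ∈ [9/16, 13/16) → index 6
j=7: u_7=109/120 ∈ [13/16, 1) → index 7

1 1 2 4 5 6 6 7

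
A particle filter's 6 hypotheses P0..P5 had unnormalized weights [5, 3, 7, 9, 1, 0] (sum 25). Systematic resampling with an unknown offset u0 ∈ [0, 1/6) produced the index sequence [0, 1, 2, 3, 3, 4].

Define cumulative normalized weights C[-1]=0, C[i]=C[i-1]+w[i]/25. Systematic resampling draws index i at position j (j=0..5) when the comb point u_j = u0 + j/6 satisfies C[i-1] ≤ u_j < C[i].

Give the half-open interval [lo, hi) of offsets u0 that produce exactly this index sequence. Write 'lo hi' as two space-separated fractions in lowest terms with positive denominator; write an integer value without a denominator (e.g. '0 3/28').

19/150 23/150

C = [1/5, 8/25, 3/5, 24/25, 1, 1]
j=0 picked index 0: u0 ∈ [0, 1/5)
j=1 picked index 1: u0 ∈ [1/30, 23/150)
j=2 picked index 2: u0 ∈ [-1/75, 4/15)
j=3 picked index 3: u0 ∈ [1/10, 23/50)
j=4 picked index 3: u0 ∈ [-1/15, 22/75)
j=5 picked index 4: u0 ∈ [19/150, 1/6)
intersection: [19/150, 23/150)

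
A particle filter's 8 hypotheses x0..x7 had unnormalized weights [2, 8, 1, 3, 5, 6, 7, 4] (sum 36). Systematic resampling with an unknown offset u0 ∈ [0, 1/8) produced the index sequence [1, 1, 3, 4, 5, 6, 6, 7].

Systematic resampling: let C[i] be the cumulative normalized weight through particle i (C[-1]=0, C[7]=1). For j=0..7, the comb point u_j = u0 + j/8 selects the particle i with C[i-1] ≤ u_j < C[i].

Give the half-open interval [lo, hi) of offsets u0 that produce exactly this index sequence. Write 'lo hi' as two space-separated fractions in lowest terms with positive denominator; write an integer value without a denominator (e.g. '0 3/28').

C = [1/18, 5/18, 11/36, 7/18, 19/36, 25/36, 8/9, 1]
j=0 picked index 1: u0 ∈ [1/18, 5/18)
j=1 picked index 1: u0 ∈ [-5/72, 11/72)
j=2 picked index 3: u0 ∈ [1/18, 5/36)
j=3 picked index 4: u0 ∈ [1/72, 11/72)
j=4 picked index 5: u0 ∈ [1/36, 7/36)
j=5 picked index 6: u0 ∈ [5/72, 19/72)
j=6 picked index 6: u0 ∈ [-1/18, 5/36)
j=7 picked index 7: u0 ∈ [1/72, 1/8)
intersection: [5/72, 1/8)

5/72 1/8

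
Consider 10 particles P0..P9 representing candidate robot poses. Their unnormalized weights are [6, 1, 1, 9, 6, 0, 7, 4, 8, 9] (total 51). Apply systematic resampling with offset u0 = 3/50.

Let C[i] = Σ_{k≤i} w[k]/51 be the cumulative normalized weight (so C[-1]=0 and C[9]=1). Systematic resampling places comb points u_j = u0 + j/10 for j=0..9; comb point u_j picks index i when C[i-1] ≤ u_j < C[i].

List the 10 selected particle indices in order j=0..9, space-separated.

0 3 3 4 6 6 7 8 9 9

C = [2/17, 7/51, 8/51, 1/3, 23/51, 23/51, 10/17, 2/3, 14/17, 1]
j=0: u_0=3/50 ∈ [0, 2/17) → index 0
j=1: u_1=4/25 ∈ [8/51, 1/3) → index 3
j=2: u_2=13/50 ∈ [8/51, 1/3) → index 3
j=3: u_3=9/25 ∈ [1/3, 23/51) → index 4
j=4: u_4=23/50 ∈ [23/51, 10/17) → index 6
j=5: u_5=14/25 ∈ [23/51, 10/17) → index 6
j=6: u_6=33/50 ∈ [10/17, 2/3) → index 7
j=7: u_7=19/25 ∈ [2/3, 14/17) → index 8
j=8: u_8=43/50 ∈ [14/17, 1) → index 9
j=9: u_9=24/25 ∈ [14/17, 1) → index 9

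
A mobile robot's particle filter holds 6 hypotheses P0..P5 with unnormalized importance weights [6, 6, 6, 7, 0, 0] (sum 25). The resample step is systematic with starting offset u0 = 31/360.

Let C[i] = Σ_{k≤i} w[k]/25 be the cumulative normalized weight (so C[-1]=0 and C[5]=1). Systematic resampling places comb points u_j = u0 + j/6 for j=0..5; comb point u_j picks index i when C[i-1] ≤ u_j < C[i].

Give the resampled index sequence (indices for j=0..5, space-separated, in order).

C = [6/25, 12/25, 18/25, 1, 1, 1]
j=0: u_0=31/360 ∈ [0, 6/25) → index 0
j=1: u_1=91/360 ∈ [6/25, 12/25) → index 1
j=2: u_2=151/360 ∈ [6/25, 12/25) → index 1
j=3: u_3=211/360 ∈ [12/25, 18/25) → index 2
j=4: u_4=271/360 ∈ [18/25, 1) → index 3
j=5: u_5=331/360 ∈ [18/25, 1) → index 3

0 1 1 2 3 3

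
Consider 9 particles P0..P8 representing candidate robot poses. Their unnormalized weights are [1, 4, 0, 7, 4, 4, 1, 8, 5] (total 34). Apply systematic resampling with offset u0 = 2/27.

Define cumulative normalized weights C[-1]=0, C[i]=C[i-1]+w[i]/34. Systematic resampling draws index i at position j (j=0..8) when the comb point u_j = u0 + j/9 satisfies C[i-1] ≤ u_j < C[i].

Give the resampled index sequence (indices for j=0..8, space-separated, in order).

1 3 3 4 5 7 7 7 8

C = [1/34, 5/34, 5/34, 6/17, 8/17, 10/17, 21/34, 29/34, 1]
j=0: u_0=2/27 ∈ [1/34, 5/34) → index 1
j=1: u_1=5/27 ∈ [5/34, 6/17) → index 3
j=2: u_2=8/27 ∈ [5/34, 6/17) → index 3
j=3: u_3=11/27 ∈ [6/17, 8/17) → index 4
j=4: u_4=14/27 ∈ [8/17, 10/17) → index 5
j=5: u_5=17/27 ∈ [21/34, 29/34) → index 7
j=6: u_6=20/27 ∈ [21/34, 29/34) → index 7
j=7: u_7=23/27 ∈ [21/34, 29/34) → index 7
j=8: u_8=26/27 ∈ [29/34, 1) → index 8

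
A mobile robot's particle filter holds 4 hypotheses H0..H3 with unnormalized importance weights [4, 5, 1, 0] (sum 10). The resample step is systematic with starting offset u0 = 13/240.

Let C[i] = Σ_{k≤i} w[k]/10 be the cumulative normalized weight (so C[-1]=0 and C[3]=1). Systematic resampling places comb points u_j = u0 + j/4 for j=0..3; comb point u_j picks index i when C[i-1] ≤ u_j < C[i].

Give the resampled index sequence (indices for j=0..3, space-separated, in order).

0 0 1 1

C = [2/5, 9/10, 1, 1]
j=0: u_0=13/240 ∈ [0, 2/5) → index 0
j=1: u_1=73/240 ∈ [0, 2/5) → index 0
j=2: u_2=133/240 ∈ [2/5, 9/10) → index 1
j=3: u_3=193/240 ∈ [2/5, 9/10) → index 1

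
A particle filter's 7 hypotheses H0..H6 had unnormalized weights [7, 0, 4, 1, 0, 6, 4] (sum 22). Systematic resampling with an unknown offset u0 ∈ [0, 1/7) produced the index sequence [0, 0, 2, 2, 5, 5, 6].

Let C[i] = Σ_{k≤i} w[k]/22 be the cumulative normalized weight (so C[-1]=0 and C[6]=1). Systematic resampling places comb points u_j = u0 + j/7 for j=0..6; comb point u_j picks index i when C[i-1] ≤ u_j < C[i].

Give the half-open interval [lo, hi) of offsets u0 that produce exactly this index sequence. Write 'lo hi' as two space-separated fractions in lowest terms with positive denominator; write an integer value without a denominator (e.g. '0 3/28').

C = [7/22, 7/22, 1/2, 6/11, 6/11, 9/11, 1]
j=0 picked index 0: u0 ∈ [0, 7/22)
j=1 picked index 0: u0 ∈ [-1/7, 27/154)
j=2 picked index 2: u0 ∈ [5/154, 3/14)
j=3 picked index 2: u0 ∈ [-17/154, 1/14)
j=4 picked index 5: u0 ∈ [-2/77, 19/77)
j=5 picked index 5: u0 ∈ [-13/77, 8/77)
j=6 picked index 6: u0 ∈ [-3/77, 1/7)
intersection: [5/154, 1/14)

5/154 1/14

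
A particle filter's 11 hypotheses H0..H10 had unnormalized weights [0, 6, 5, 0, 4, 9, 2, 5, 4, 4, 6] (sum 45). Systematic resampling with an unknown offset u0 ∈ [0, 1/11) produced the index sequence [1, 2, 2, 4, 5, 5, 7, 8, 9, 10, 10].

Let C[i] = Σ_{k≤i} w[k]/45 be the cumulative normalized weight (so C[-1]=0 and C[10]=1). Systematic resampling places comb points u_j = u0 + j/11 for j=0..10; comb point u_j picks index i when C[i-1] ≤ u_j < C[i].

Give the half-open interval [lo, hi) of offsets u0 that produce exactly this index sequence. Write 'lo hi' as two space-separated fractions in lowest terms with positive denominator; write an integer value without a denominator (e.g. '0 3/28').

26/495 2/33

C = [0, 2/15, 11/45, 11/45, 1/3, 8/15, 26/45, 31/45, 7/9, 13/15, 1]
j=0 picked index 1: u0 ∈ [0, 2/15)
j=1 picked index 2: u0 ∈ [7/165, 76/495)
j=2 picked index 2: u0 ∈ [-8/165, 31/495)
j=3 picked index 4: u0 ∈ [-14/495, 2/33)
j=4 picked index 5: u0 ∈ [-1/33, 28/165)
j=5 picked index 5: u0 ∈ [-4/33, 13/165)
j=6 picked index 7: u0 ∈ [16/495, 71/495)
j=7 picked index 8: u0 ∈ [26/495, 14/99)
j=8 picked index 9: u0 ∈ [5/99, 23/165)
j=9 picked index 10: u0 ∈ [8/165, 2/11)
j=10 picked index 10: u0 ∈ [-7/165, 1/11)
intersection: [26/495, 2/33)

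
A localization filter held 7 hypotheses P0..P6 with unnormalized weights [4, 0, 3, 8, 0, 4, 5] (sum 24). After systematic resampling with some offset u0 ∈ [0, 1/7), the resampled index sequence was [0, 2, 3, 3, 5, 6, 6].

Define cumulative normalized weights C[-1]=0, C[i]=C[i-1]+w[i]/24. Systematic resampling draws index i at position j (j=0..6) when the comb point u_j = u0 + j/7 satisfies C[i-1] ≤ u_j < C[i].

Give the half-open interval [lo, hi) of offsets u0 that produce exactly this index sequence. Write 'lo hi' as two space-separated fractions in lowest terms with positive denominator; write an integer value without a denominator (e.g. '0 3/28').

13/168 1/7

C = [1/6, 1/6, 7/24, 5/8, 5/8, 19/24, 1]
j=0 picked index 0: u0 ∈ [0, 1/6)
j=1 picked index 2: u0 ∈ [1/42, 25/168)
j=2 picked index 3: u0 ∈ [1/168, 19/56)
j=3 picked index 3: u0 ∈ [-23/168, 11/56)
j=4 picked index 5: u0 ∈ [3/56, 37/168)
j=5 picked index 6: u0 ∈ [13/168, 2/7)
j=6 picked index 6: u0 ∈ [-11/168, 1/7)
intersection: [13/168, 1/7)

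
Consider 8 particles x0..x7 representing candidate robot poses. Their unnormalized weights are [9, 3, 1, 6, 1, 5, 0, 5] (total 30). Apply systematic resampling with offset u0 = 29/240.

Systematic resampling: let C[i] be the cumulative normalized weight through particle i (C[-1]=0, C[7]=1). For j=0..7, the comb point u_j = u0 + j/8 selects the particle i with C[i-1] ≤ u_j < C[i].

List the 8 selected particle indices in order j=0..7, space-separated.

C = [3/10, 2/5, 13/30, 19/30, 2/3, 5/6, 5/6, 1]
j=0: u_0=29/240 ∈ [0, 3/10) → index 0
j=1: u_1=59/240 ∈ [0, 3/10) → index 0
j=2: u_2=89/240 ∈ [3/10, 2/5) → index 1
j=3: u_3=119/240 ∈ [13/30, 19/30) → index 3
j=4: u_4=149/240 ∈ [13/30, 19/30) → index 3
j=5: u_5=179/240 ∈ [2/3, 5/6) → index 5
j=6: u_6=209/240 ∈ [5/6, 1) → index 7
j=7: u_7=239/240 ∈ [5/6, 1) → index 7

0 0 1 3 3 5 7 7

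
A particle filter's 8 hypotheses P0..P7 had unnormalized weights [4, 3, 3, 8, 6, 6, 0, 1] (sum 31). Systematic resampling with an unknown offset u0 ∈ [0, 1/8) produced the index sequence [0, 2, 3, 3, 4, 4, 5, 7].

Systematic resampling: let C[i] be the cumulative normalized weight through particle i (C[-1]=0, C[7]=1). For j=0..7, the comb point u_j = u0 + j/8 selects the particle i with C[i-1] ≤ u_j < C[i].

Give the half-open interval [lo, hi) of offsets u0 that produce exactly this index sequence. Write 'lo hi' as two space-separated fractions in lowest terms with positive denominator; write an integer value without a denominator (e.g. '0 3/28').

25/248 1/8

C = [4/31, 7/31, 10/31, 18/31, 24/31, 30/31, 30/31, 1]
j=0 picked index 0: u0 ∈ [0, 4/31)
j=1 picked index 2: u0 ∈ [25/248, 49/248)
j=2 picked index 3: u0 ∈ [9/124, 41/124)
j=3 picked index 3: u0 ∈ [-13/248, 51/248)
j=4 picked index 4: u0 ∈ [5/62, 17/62)
j=5 picked index 4: u0 ∈ [-11/248, 37/248)
j=6 picked index 5: u0 ∈ [3/124, 27/124)
j=7 picked index 7: u0 ∈ [23/248, 1/8)
intersection: [25/248, 1/8)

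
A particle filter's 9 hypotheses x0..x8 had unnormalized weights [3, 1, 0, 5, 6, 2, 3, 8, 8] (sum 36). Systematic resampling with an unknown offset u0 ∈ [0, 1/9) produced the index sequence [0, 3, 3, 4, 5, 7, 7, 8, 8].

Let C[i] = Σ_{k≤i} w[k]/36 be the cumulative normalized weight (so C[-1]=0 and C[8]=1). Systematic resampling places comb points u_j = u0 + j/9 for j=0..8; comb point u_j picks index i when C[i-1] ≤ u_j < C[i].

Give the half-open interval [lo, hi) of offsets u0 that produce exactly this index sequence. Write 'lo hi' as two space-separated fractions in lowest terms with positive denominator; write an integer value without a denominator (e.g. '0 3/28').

0 1/36

C = [1/12, 1/9, 1/9, 1/4, 5/12, 17/36, 5/9, 7/9, 1]
j=0 picked index 0: u0 ∈ [0, 1/12)
j=1 picked index 3: u0 ∈ [0, 5/36)
j=2 picked index 3: u0 ∈ [-1/9, 1/36)
j=3 picked index 4: u0 ∈ [-1/12, 1/12)
j=4 picked index 5: u0 ∈ [-1/36, 1/36)
j=5 picked index 7: u0 ∈ [0, 2/9)
j=6 picked index 7: u0 ∈ [-1/9, 1/9)
j=7 picked index 8: u0 ∈ [0, 2/9)
j=8 picked index 8: u0 ∈ [-1/9, 1/9)
intersection: [0, 1/36)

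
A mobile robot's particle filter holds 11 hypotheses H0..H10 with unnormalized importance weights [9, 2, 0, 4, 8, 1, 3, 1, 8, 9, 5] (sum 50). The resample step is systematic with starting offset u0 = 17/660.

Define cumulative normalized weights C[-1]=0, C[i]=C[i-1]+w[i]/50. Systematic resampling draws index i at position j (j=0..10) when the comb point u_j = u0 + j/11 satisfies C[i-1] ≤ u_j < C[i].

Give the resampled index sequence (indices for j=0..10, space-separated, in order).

0 0 1 3 4 6 8 8 9 9 10

C = [9/50, 11/50, 11/50, 3/10, 23/50, 12/25, 27/50, 14/25, 18/25, 9/10, 1]
j=0: u_0=17/660 ∈ [0, 9/50) → index 0
j=1: u_1=7/60 ∈ [0, 9/50) → index 0
j=2: u_2=137/660 ∈ [9/50, 11/50) → index 1
j=3: u_3=197/660 ∈ [11/50, 3/10) → index 3
j=4: u_4=257/660 ∈ [3/10, 23/50) → index 4
j=5: u_5=317/660 ∈ [12/25, 27/50) → index 6
j=6: u_6=377/660 ∈ [14/25, 18/25) → index 8
j=7: u_7=437/660 ∈ [14/25, 18/25) → index 8
j=8: u_8=497/660 ∈ [18/25, 9/10) → index 9
j=9: u_9=557/660 ∈ [18/25, 9/10) → index 9
j=10: u_10=617/660 ∈ [9/10, 1) → index 10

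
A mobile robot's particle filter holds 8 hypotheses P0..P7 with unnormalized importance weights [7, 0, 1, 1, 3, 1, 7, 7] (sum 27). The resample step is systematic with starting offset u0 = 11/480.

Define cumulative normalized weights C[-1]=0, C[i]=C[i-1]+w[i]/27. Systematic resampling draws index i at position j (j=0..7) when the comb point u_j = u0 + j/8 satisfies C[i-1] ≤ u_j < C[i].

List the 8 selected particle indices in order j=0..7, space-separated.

0 0 2 4 6 6 7 7

C = [7/27, 7/27, 8/27, 1/3, 4/9, 13/27, 20/27, 1]
j=0: u_0=11/480 ∈ [0, 7/27) → index 0
j=1: u_1=71/480 ∈ [0, 7/27) → index 0
j=2: u_2=131/480 ∈ [7/27, 8/27) → index 2
j=3: u_3=191/480 ∈ [1/3, 4/9) → index 4
j=4: u_4=251/480 ∈ [13/27, 20/27) → index 6
j=5: u_5=311/480 ∈ [13/27, 20/27) → index 6
j=6: u_6=371/480 ∈ [20/27, 1) → index 7
j=7: u_7=431/480 ∈ [20/27, 1) → index 7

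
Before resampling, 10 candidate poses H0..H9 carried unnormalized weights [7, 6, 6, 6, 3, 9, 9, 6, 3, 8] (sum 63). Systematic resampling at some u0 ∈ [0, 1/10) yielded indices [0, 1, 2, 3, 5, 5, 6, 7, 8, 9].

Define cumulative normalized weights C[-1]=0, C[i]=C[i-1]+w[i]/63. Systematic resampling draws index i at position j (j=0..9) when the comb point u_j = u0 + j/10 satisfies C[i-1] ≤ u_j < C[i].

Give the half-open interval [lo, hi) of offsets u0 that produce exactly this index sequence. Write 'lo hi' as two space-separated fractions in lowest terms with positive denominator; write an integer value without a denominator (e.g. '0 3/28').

2/45 23/315

C = [1/9, 13/63, 19/63, 25/63, 4/9, 37/63, 46/63, 52/63, 55/63, 1]
j=0 picked index 0: u0 ∈ [0, 1/9)
j=1 picked index 1: u0 ∈ [1/90, 67/630)
j=2 picked index 2: u0 ∈ [2/315, 32/315)
j=3 picked index 3: u0 ∈ [1/630, 61/630)
j=4 picked index 5: u0 ∈ [2/45, 59/315)
j=5 picked index 5: u0 ∈ [-1/18, 11/126)
j=6 picked index 6: u0 ∈ [-4/315, 41/315)
j=7 picked index 7: u0 ∈ [19/630, 79/630)
j=8 picked index 8: u0 ∈ [8/315, 23/315)
j=9 picked index 9: u0 ∈ [-17/630, 1/10)
intersection: [2/45, 23/315)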